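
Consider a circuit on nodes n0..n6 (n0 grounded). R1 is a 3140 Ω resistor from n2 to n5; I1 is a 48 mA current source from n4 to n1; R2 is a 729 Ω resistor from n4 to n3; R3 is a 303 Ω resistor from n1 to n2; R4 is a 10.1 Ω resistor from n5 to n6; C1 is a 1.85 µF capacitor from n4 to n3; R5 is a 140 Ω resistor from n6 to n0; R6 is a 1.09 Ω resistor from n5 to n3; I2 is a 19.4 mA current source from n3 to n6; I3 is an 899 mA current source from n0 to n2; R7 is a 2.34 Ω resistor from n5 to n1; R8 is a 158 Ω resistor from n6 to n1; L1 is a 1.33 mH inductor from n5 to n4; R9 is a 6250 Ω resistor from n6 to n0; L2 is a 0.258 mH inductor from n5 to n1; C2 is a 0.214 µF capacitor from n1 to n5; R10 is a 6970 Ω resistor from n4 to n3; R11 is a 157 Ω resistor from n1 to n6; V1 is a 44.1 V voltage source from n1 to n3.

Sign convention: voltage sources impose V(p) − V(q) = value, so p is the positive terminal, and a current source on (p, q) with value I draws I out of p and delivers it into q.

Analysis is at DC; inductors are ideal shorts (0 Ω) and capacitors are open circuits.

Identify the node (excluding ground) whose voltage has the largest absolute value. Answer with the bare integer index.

2

MNA unknowns: 6 node voltages V₁..V_6 plus 3 source currents (L1, L2, V1)
R1: Y=0.0003185 on G[2,5]
I1: z[4]−=0.048, z[1]+=0.048
R2: Y=0.001372 on G[4,3]
R3: Y=0.003300 on G[1,2]
R4: Y=0.09901 on G[5,6]
C1: Y=0.000 on G[4,3]
R5: Y=0.007143 on G[6,0]
R6: Y=0.9174 on G[5,3]
I2: z[3]−=0.0194, z[6]+=0.0194
I3: z[0]−=0.899, z[2]+=0.899
R7: Y=0.4274 on G[5,1]
R8: Y=0.006329 on G[6,1]
L1: row V5−V4=0, i_L1 at 5,4
R9: Y=0.0001600 on G[6,0]
L2: row V5−V1=0, i_L2 at 5,1
C2: Y=0.000 on G[1,5]
R10: Y=0.0001435 on G[4,3]
R11: Y=0.006369 on G[1,6]
V1: row V1−V3=44.1, i_V1 at 1,3
solve → V1=131.0, V2=379.4, V3=86.88, V4=131.0, V5=131.0, V6=123.1
aux → i_L1=0.1148, i_L2=-41.27, i_V1=-40.51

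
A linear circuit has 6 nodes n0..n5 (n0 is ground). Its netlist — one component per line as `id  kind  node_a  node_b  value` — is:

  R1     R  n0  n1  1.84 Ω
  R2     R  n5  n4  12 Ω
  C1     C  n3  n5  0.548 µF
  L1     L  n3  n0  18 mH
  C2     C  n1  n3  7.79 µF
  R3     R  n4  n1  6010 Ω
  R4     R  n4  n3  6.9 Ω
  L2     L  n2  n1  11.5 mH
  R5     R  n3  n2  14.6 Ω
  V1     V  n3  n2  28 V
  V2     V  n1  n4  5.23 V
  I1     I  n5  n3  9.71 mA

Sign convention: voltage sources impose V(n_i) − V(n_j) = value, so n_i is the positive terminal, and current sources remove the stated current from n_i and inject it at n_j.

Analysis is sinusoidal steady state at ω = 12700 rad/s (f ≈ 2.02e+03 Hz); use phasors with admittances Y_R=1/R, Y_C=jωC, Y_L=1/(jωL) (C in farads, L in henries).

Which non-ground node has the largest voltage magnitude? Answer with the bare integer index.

MNA unknowns: 5 node voltages V₁..V_5 plus 2 source currents (V1, V2)
R1: Y=0.5435+0.000j on G[0,1]
R2: Y=0.08333+0.000j on G[5,4]
C1: Y=0.000+0.006960j on G[3,5]
L1: Y=0.000-0.004374j on G[3,0]
C2: Y=0.000+0.09893j on G[1,3]
R3: Y=0.0001664+0.000j on G[4,1]
R4: Y=0.1449+0.000j on G[4,3]
L2: Y=0.000-0.006847j on G[2,1]
R5: Y=0.06849+0.000j on G[3,2]
V1: row V3−V2=28, i_V1 at 3,2
V2: row V1−V4=5.23, i_V2 at 1,4
I1: z[5]−=0.00971, z[3]+=0.00971
solve → V1=-0.009818-0.03507j, V2=-32.36+1.220j, V3=-4.356+1.220j, V4=-5.240-0.03507j, V5=-5.453+0.05655j
aux → i_V1=-1.909+0.2215j, i_V2=-0.1111-0.1895j

2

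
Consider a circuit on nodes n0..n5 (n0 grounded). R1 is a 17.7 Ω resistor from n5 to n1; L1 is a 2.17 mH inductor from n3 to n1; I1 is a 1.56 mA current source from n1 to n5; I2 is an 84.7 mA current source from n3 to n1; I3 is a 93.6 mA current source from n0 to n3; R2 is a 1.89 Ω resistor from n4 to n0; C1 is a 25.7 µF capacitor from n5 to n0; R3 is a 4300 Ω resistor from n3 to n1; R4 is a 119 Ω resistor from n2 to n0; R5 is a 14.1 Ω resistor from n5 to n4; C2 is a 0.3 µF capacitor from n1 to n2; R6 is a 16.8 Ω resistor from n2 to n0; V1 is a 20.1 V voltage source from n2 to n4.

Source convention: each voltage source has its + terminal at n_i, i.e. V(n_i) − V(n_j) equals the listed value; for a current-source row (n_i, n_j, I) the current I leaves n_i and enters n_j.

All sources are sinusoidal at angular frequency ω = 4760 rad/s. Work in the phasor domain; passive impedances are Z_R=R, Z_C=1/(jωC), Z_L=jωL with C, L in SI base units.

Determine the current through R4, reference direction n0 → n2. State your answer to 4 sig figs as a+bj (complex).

-0.1517-5.672e-05j A

Apply KCL at each of the 5 non-ground nodes and solve the resulting linear system.
Node n1: branches {R1, L1, I1, I2, R3, C2} → V_1 = 1.616+0.8099j
Node n2: branches {R4, C2, R6, V1} → V_2 = 18.05+0.006750j
Node n3: branches {L1, I2, I3, R3} → V_3 = 1.617+0.9018j
Node n4: branches {R2, R5, V1} → V_4 = -2.049+0.006750j
Node n5: branches {R1, I1, C1, R5} → V_5 = -0.03294+0.3945j
Source currents: i(V1)=-1.227-0.02393j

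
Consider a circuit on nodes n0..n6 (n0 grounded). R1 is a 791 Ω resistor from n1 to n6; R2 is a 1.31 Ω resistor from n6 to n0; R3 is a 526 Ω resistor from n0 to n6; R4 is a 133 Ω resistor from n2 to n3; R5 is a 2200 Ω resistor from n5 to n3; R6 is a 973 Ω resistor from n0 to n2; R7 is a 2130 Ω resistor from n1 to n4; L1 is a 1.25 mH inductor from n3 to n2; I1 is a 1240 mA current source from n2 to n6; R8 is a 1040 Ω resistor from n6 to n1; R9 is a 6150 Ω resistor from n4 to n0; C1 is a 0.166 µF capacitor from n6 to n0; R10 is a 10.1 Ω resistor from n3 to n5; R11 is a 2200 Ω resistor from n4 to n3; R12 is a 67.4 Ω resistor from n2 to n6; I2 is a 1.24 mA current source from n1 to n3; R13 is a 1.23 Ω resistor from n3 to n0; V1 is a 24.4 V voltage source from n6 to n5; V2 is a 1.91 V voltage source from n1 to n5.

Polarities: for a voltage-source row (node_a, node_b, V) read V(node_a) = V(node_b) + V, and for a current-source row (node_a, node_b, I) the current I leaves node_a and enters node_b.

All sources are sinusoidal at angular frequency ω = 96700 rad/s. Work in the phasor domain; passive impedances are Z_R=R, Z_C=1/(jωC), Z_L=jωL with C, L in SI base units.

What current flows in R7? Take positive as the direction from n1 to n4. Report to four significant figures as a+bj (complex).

-0.004624-0.0001235j A

Element admittances at ω=96700 rad/s:
  Y(R1) = 0.001264+0.000j S between n1,n6
  Y(R2) = 0.7634+0.000j S between n6,n0
  Y(R3) = 0.001901+0.000j S between n0,n6
  Y(R4) = 0.007519+0.000j S between n2,n3
  Y(R5) = 0.0004545+0.000j S between n5,n3
  Y(R6) = 0.001028+0.000j S between n0,n2
  Y(R7) = 0.0004695+0.000j S between n1,n4
  Y(L1) = 0.000-0.008273j S between n3,n2
  I1: injects 1.24 A into n6 (from n2)
  Y(R8) = 0.0009615+0.000j S between n6,n1
  Y(R9) = 0.0001626+0.000j S between n4,n0
  Y(C1) = 0.000+0.01605j S between n6,n0
  Y(R10) = 0.09901+0.000j S between n3,n5
  Y(R11) = 0.0004545+0.000j S between n4,n3
  Y(R12) = 0.01484+0.000j S between n2,n6
  I2: injects 0.00124 A into n3 (from n1)
  Y(R13) = 0.8130+0.000j S between n3,n0
  V1: constraint V(n6)−V(n5) = 24.4
  V2: constraint V(n1)−V(n5) = 1.91
Assemble and solve the 8×8 MNA system:
  V(n1)=-19.43-0.2914j  V(n2)=-46.42-15.53j  V(n3)=-2.830+0.2334j  V(n4)=-9.577-0.02826j  V(n5)=-21.34-0.2914j  V(n6)=3.065-0.2914j
  i(V1)=-1.894-0.05232j  i(V2)=0.05344+0.0001235j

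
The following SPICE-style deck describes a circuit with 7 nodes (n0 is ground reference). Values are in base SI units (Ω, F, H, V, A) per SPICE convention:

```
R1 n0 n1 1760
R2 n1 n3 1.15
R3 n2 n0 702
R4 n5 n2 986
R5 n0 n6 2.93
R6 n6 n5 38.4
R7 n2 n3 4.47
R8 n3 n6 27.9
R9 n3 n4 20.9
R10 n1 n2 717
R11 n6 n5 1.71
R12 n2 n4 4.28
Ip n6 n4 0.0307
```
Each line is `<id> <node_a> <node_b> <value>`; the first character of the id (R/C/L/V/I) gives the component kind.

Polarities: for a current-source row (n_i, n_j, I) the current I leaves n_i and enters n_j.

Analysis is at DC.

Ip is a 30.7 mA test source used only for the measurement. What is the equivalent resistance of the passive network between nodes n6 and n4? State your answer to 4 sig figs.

R_eq = 31.51 Ω

Apply KCL at each of the 6 non-ground nodes and solve the resulting linear system.
Node n1: branches {R1, R2, R10} → V_1 = 0.7797
Node n2: branches {R3, R4, R7, R10, R12} → V_2 = 0.8683
Node n3: branches {R2, R7, R8, R9} → V_3 = 0.7801
Node n4: branches {R9, R12, Ip} → V_4 = 0.9624
Node n5: branches {R4, R6, R11} → V_5 = -0.003475
Node n6: branches {R5, R6, R8, R11, Ip} → V_6 = -0.004922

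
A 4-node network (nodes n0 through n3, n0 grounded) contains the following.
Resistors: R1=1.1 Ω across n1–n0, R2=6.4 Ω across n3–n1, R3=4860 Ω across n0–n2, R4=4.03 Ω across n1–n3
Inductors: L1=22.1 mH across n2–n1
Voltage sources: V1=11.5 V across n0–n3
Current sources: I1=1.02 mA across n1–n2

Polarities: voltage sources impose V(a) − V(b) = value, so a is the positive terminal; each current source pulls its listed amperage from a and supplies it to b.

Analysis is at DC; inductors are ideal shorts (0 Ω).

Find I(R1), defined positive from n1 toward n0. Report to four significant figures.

MNA unknowns: 3 node voltages V₁..V_3 plus 2 source currents (L1, V1)
R1: Y=0.9091 on G[1,0]
R2: Y=0.1562 on G[3,1]
R3: Y=0.0002058 on G[0,2]
L1: row V2−V1=0, i_L1 at 2,1
R4: Y=0.2481 on G[1,3]
V1: row V0−V3=11.5, i_V1 at 0,3
I1: z[1]−=0.00102, z[2]+=0.00102
solve → V1=-3.540, V2=-3.540, V3=-11.50
aux → i_L1=0.001748, i_V1=-3.219

-3.218 A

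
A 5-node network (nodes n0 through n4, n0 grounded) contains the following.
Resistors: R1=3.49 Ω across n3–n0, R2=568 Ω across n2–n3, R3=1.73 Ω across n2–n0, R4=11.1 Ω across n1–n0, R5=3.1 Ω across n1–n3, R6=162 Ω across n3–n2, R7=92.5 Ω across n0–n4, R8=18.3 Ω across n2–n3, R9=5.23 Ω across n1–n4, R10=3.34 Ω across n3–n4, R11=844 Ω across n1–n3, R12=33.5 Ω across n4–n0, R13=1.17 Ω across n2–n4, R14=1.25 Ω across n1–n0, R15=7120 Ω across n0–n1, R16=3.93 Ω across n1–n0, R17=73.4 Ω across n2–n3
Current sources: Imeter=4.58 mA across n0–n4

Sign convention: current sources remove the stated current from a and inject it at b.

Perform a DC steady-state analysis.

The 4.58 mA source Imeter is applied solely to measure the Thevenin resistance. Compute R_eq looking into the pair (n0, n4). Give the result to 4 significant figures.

R_eq = 1.384 Ω

Apply KCL at each of the 4 non-ground nodes and solve the resulting linear system.
Node n1: branches {R4, R5, R9, R11, R14, R15, R16} → V_1 = 0.001241
Node n2: branches {R2, R3, R6, R8, R13, R17} → V_2 = 0.003722
Node n3: branches {R1, R2, R5, R6, R8, R10, R11, R17} → V_3 = 0.002620
Node n4: branches {R7, R9, R10, R12, R13, Imeter} → V_4 = 0.006337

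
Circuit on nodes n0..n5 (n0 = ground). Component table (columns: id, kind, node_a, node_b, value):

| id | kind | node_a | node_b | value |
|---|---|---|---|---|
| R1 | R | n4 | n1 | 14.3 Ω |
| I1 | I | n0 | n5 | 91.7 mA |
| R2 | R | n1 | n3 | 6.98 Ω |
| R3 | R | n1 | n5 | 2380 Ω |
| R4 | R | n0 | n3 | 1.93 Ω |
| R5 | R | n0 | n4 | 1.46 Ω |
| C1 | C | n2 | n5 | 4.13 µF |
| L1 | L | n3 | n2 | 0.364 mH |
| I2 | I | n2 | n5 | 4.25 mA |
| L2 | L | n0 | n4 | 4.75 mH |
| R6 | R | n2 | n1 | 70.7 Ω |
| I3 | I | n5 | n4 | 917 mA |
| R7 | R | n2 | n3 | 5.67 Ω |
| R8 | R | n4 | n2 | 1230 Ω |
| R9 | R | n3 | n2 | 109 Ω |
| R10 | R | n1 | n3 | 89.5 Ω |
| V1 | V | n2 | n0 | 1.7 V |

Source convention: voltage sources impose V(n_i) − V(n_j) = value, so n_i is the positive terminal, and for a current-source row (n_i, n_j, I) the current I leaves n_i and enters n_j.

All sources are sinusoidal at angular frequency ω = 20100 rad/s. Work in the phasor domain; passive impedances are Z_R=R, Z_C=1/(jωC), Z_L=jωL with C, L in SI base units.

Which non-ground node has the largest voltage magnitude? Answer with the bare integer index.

Element admittances at ω=20100 rad/s:
  Y(R1) = 0.06993+0.000j S between n4,n1
  I1: injects 0.0917 A into n5 (from n0)
  Y(R2) = 0.1433+0.000j S between n1,n3
  Y(R3) = 0.0004202+0.000j S between n1,n5
  Y(R4) = 0.5181+0.000j S between n0,n3
  Y(R5) = 0.6849+0.000j S between n0,n4
  Y(C1) = 0.000+0.08301j S between n2,n5
  Y(L1) = 0.000-0.1367j S between n3,n2
  I2: injects 0.00425 A into n5 (from n2)
  Y(L2) = 0.000-0.01047j S between n0,n4
  Y(R6) = 0.01414+0.000j S between n2,n1
  I3: injects 0.917 A into n4 (from n5)
  Y(R7) = 0.1764+0.000j S between n2,n3
  Y(R8) = 0.0008130+0.000j S between n4,n2
  Y(R9) = 0.009174+0.000j S between n3,n2
  Y(R10) = 0.01117+0.000j S between n1,n3
  V1: constraint V(n2)−V(n0) = 1.7
Assemble and solve the 6×6 MNA system:
  V(n1)=0.8379-0.1117j  V(n2)=1.700+0.000j  V(n3)=0.5507-0.2032j  V(n4)=1.293+0.007582j  V(n5)=1.649+9.895j
  i(V1)=-1.079+0.1136j

5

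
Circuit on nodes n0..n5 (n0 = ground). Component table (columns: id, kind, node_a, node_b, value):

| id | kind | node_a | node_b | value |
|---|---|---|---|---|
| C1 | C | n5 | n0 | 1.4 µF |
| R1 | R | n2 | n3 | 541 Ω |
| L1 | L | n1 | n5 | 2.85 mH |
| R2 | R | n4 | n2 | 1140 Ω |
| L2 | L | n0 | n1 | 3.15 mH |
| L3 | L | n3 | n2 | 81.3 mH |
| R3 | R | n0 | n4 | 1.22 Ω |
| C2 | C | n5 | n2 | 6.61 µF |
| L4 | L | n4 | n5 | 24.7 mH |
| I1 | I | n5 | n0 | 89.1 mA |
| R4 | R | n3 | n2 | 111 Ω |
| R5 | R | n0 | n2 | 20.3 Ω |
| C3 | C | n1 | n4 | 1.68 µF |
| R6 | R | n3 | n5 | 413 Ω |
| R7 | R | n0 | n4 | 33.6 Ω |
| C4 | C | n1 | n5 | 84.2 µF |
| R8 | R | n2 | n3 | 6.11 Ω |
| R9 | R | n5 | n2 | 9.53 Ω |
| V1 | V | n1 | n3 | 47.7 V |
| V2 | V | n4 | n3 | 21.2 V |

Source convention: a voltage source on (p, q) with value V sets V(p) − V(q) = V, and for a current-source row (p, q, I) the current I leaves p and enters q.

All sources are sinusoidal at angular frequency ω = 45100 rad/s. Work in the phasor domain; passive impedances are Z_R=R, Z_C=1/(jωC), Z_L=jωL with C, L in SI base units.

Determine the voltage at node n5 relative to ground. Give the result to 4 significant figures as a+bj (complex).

MNA unknowns: 5 node voltages V₁..V_5 plus 2 source currents (V1, V2)
C1: Y=0.000+0.06314j on G[5,0]
R1: Y=0.001848+0.000j on G[2,3]
L1: Y=0.000-0.007780j on G[1,5]
R2: Y=0.0008772+0.000j on G[4,2]
L2: Y=0.000-0.007039j on G[0,1]
L3: Y=0.000-0.0002727j on G[3,2]
R3: Y=0.8197+0.000j on G[0,4]
C2: Y=0.000+0.2981j on G[5,2]
L4: Y=0.000-0.0008977j on G[4,5]
I1: z[5]−=0.0891, z[0]+=0.0891
R4: Y=0.009009+0.000j on G[3,2]
R5: Y=0.04926+0.000j on G[0,2]
C3: Y=0.000+0.07577j on G[1,4]
R6: Y=0.002421+0.000j on G[3,5]
R7: Y=0.02976+0.000j on G[0,4]
C4: Y=0.000+3.797j on G[1,5]
R8: Y=0.1637+0.000j on G[2,3]
R9: Y=0.1049+0.000j on G[5,2]
V1: row V1−V3=47.7, i_V1 at 1,3
V2: row V4−V3=21.2, i_V2 at 4,3
solve → V1=25.86-2.363j, V2=8.643+12.93j, V3=-21.84-2.363j, V4=-0.6443-2.363j, V5=24.58-0.7765j
aux → i_V1=-5.994-6.670j, i_V2=0.5568+4.006j

24.58-0.7765j V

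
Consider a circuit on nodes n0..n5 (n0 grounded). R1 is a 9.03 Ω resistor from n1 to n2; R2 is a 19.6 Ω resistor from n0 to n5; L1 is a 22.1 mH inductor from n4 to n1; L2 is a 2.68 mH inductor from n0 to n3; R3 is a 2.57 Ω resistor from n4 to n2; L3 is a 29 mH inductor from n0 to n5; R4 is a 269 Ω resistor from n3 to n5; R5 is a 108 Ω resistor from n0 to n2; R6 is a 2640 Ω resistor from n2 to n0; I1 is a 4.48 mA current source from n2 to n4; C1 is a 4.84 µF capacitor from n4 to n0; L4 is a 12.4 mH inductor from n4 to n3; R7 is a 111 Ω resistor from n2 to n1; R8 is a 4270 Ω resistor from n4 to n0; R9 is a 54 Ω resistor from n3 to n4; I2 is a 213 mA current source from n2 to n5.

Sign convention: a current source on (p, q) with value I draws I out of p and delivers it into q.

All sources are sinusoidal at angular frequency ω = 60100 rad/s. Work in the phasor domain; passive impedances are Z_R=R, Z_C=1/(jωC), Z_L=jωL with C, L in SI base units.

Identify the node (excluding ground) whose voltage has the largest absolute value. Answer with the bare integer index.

5

Apply KCL at each of the 5 non-ground nodes and solve the resulting linear system.
Node n1: branches {R1, L1, R7} → V_1 = -0.5664+0.6635j
Node n2: branches {R1, R3, R5, R6, I1, R7, I2} → V_2 = -0.5665+0.6669j
Node n3: branches {L2, R4, L4, R9} → V_3 = 0.4298+0.7325j
Node n4: branches {L1, R3, I1, C1, L4, R8, R9} → V_4 = -0.02168+0.6845j
Node n5: branches {R2, L3, R4, I2} → V_5 = 3.920+0.09083j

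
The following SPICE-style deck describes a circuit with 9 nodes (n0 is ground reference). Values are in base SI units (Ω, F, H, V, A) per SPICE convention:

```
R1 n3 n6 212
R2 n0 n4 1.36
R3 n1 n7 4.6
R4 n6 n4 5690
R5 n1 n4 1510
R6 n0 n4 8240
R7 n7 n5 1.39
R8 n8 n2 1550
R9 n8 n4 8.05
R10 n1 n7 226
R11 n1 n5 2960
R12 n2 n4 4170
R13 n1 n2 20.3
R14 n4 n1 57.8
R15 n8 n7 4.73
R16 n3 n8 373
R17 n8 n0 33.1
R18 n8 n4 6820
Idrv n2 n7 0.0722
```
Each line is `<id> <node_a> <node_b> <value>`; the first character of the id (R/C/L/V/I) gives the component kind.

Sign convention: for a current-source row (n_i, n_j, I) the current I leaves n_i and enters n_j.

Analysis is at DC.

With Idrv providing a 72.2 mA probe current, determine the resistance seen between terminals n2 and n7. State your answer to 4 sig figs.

R_eq = 24.02 Ω

Apply KCL at each of the 8 non-ground nodes and solve the resulting linear system.
Node n1: branches {R3, R5, R10, R11, R13, R14} → V_1 = -0.2417
Node n2: branches {R8, R12, R13, Idrv} → V_2 = -1.677
Node n3: branches {R1, R16} → V_3 = 0.02771
Node n4: branches {R2, R4, R5, R6, R9, R12, R14, R18} → V_4 = -0.001213
Node n5: branches {R7, R11} → V_5 = 0.05694
Node n6: branches {R1, R4} → V_6 = 0.02667
Node n7: branches {R3, R7, R10, R15, Idrv} → V_7 = 0.05708
Node n8: branches {R8, R9, R15, R16, R17, R18} → V_8 = 0.02954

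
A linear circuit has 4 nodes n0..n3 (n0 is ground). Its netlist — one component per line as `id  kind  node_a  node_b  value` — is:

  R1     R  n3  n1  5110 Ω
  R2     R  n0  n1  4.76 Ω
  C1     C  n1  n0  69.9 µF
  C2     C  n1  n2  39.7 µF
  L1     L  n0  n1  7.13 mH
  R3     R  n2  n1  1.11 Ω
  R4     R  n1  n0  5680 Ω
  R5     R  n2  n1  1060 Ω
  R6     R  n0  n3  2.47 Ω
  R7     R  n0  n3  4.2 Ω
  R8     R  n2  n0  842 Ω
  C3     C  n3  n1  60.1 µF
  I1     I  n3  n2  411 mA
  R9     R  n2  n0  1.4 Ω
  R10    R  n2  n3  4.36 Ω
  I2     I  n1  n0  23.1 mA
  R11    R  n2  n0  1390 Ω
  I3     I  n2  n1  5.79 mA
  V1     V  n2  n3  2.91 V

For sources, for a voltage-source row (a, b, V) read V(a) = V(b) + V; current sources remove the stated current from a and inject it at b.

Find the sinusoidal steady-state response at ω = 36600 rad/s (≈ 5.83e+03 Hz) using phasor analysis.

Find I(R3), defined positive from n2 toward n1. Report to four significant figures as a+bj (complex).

MNA unknowns: 3 node voltages V₁..V_3 plus 1 source current (V1)
R1: Y=0.0001957+0.000j on G[3,1]
R2: Y=0.2101+0.000j on G[0,1]
C1: Y=0.000+2.558j on G[1,0]
C2: Y=0.000+1.453j on G[1,2]
L1: Y=0.000-0.003832j on G[0,1]
R3: Y=0.9009+0.000j on G[2,1]
R4: Y=0.0001761+0.000j on G[1,0]
R5: Y=0.0009434+0.000j on G[2,1]
R6: Y=0.4049+0.000j on G[0,3]
R7: Y=0.2381+0.000j on G[0,3]
R8: Y=0.001188+0.000j on G[2,0]
C3: Y=0.000+2.200j on G[3,1]
I1: z[3]−=0.411, z[2]+=0.411
R9: Y=0.7143+0.000j on G[2,0]
R10: Y=0.2294+0.000j on G[2,3]
I2: z[1]−=0.0231, z[0]+=0.0231
R11: Y=0.0007194+0.000j on G[2,0]
I3: z[2]−=0.00579, z[1]+=0.00579
V1: row V2−V3=2.91, i_V1 at 2,3
solve → V1=-0.1834-0.02111j, V2=1.348+0.3481j, V3=-1.562+0.3481j
aux → i_V1=-2.073-2.808j

1.380+0.3326j A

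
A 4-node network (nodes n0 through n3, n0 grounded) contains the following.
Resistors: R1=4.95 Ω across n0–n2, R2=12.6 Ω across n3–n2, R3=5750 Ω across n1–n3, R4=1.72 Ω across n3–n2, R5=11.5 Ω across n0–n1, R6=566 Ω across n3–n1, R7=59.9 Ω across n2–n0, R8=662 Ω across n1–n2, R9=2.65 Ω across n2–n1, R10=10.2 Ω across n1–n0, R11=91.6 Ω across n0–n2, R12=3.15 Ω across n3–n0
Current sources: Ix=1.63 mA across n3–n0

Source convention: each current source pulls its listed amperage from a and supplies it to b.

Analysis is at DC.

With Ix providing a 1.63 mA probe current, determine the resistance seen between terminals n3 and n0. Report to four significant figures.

MNA unknowns: 3 node voltages V₁..V_3
R1: Y=0.2020 on G[0,2]
R2: Y=0.07937 on G[3,2]
R3: Y=0.0001739 on G[1,3]
R4: Y=0.5814 on G[3,2]
R5: Y=0.08696 on G[0,1]
R6: Y=0.001767 on G[3,1]
R7: Y=0.01669 on G[2,0]
R8: Y=0.001511 on G[1,2]
R9: Y=0.3774 on G[2,1]
R10: Y=0.09804 on G[1,0]
R11: Y=0.01092 on G[0,2]
R12: Y=0.3175 on G[3,0]
Ix: z[3]−=0.00163, z[0]+=0.00163
solve → V1=-0.001307, V2=-0.001937, V3=-0.002971

R_eq = 1.823 Ω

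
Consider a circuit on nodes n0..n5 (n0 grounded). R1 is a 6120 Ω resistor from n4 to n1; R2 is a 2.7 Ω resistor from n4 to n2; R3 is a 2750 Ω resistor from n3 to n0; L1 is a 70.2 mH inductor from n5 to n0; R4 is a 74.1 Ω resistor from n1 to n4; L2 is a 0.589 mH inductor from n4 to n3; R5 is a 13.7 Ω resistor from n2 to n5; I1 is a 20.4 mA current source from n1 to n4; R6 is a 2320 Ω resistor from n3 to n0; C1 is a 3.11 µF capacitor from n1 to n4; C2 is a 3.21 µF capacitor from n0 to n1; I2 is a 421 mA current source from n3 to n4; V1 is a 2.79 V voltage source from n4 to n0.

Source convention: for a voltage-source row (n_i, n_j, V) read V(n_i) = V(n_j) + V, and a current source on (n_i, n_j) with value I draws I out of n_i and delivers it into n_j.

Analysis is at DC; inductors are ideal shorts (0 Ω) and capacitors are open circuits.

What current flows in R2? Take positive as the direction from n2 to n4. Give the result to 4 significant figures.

MNA unknowns: 5 node voltages V₁..V_5 plus 3 source currents (L1, L2, V1)
R1: Y=0.0001634 on G[4,1]
R2: Y=0.3704 on G[4,2]
R3: Y=0.0003636 on G[3,0]
L1: row V5−V0=0, i_L1 at 5,0
R4: Y=0.01350 on G[1,4]
L2: row V4−V3=0, i_L2 at 4,3
R5: Y=0.07299 on G[2,5]
I1: z[1]−=0.0204, z[4]+=0.0204
R6: Y=0.0004310 on G[3,0]
C1: Y=0.000 on G[1,4]
C2: Y=0.000 on G[0,1]
I2: z[3]−=0.421, z[4]+=0.421
V1: row V4−V0=2.79, i_V1 at 4,0
solve → V1=1.296, V2=2.331, V3=2.790, V4=2.790, V5=0.000
aux → i_L1=0.1701, i_L2=0.4232, i_V1=-0.1723

-0.1701 A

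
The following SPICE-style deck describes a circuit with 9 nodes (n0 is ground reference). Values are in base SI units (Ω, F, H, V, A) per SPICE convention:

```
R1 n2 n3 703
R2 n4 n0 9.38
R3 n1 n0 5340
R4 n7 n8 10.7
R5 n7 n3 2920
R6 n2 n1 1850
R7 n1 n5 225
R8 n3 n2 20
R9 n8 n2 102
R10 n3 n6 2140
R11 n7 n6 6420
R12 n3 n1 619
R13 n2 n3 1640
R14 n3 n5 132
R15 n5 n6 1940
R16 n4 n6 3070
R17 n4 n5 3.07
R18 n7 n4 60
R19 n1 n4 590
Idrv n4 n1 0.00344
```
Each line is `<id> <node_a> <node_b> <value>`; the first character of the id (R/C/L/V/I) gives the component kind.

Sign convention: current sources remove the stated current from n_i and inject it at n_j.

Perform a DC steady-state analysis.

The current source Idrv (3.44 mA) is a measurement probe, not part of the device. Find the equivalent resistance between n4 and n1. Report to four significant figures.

R_eq = 123.5 Ω

MNA unknowns: 8 node voltages V₁..V_8
R1: Y=0.001422 on G[2,3]
R2: Y=0.1066 on G[4,0]
R3: Y=0.0001873 on G[1,0]
R4: Y=0.09346 on G[7,8]
R5: Y=0.0003425 on G[7,3]
R6: Y=0.0005405 on G[2,1]
R7: Y=0.004444 on G[1,5]
R8: Y=0.05000 on G[3,2]
R9: Y=0.009804 on G[8,2]
R10: Y=0.0004673 on G[3,6]
R11: Y=0.0001558 on G[7,6]
R12: Y=0.001616 on G[3,1]
R13: Y=0.0006098 on G[2,3]
R14: Y=0.007576 on G[3,5]
R15: Y=0.0005155 on G[5,6]
R16: Y=0.0003257 on G[4,6]
R17: Y=0.3257 on G[4,5]
R18: Y=0.01667 on G[7,4]
R19: Y=0.001695 on G[1,4]
Idrv: z[4]−=0.00344, z[1]+=0.00344
solve → V1=0.4240, V2=0.05838, V3=0.06107, V4=-0.0007448, V5=0.006258, V6=0.02369, V7=0.02036, V8=0.02397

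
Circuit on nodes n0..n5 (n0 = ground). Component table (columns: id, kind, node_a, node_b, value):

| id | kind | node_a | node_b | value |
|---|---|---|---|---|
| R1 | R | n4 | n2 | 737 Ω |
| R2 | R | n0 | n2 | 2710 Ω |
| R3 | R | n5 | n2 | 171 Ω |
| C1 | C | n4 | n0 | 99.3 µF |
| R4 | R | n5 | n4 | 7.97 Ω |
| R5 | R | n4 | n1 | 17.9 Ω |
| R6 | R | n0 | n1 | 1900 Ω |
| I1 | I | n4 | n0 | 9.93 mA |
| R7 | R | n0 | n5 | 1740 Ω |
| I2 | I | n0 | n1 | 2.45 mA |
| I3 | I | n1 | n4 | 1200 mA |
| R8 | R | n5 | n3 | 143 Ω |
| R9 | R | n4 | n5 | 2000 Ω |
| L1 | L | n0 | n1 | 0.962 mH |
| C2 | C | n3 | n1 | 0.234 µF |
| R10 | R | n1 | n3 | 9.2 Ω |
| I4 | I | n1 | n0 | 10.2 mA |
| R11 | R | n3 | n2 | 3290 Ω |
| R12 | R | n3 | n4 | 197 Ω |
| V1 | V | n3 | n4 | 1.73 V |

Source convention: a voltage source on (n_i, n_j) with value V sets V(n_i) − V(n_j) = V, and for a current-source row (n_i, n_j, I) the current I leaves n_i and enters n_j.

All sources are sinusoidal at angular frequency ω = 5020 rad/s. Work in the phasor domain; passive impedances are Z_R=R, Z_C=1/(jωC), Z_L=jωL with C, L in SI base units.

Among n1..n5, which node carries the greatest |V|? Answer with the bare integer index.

1

MNA unknowns: 5 node voltages V₁..V_5 plus 1 source current (V1)
R1: Y=0.001357+0.000j on G[4,2]
R2: Y=0.0003690+0.000j on G[0,2]
R3: Y=0.005848+0.000j on G[5,2]
C1: Y=0.000+0.4985j on G[4,0]
R4: Y=0.1255+0.000j on G[5,4]
R5: Y=0.05587+0.000j on G[4,1]
R6: Y=0.0005263+0.000j on G[0,1]
I1: z[4]−=0.00993, z[0]+=0.00993
R7: Y=0.0005747+0.000j on G[0,5]
I2: z[0]−=0.00245, z[1]+=0.00245
I3: z[1]−=1.2, z[4]+=1.2
R8: Y=0.006993+0.000j on G[5,3]
R9: Y=0.0005000+0.000j on G[4,5]
L1: Y=0.000-0.2071j on G[0,1]
C2: Y=0.000+0.001175j on G[3,1]
R10: Y=0.1087+0.000j on G[1,3]
I4: z[1]−=0.0102, z[0]+=0.0102
R11: Y=0.0003040+0.000j on G[3,2]
R12: Y=0.005076+0.000j on G[3,4]
V1: row V3−V4=1.73, i_V1 at 3,4
solve → V1=-1.926-4.033j, V2=-0.6164-1.558j, V3=0.9374-1.643j, V4=-0.7926-1.643j, V5=-0.6951-1.633j
aux → i_V1=-0.3291-0.2630j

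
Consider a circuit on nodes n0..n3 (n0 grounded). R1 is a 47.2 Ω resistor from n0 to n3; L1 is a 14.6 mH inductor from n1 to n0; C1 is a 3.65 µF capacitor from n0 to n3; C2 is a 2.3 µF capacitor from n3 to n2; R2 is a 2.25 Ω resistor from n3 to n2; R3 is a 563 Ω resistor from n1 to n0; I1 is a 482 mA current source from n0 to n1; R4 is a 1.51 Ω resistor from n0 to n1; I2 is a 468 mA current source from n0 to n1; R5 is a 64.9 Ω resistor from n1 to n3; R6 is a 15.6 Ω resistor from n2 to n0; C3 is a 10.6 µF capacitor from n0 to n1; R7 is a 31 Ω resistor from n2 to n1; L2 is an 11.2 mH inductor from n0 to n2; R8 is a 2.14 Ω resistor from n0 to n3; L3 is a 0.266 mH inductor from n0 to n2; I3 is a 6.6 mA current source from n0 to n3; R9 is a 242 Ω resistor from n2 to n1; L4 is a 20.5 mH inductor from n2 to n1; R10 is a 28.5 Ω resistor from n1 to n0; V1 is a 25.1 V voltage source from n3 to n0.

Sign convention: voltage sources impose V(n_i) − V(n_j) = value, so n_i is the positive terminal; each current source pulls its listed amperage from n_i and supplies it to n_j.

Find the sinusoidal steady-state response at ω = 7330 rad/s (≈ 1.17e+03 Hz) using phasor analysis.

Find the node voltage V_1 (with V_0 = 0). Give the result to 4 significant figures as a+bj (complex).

Element admittances at ω=7330 rad/s:
  Y(R1) = 0.02119+0.000j S between n0,n3
  Y(L1) = 0.000-0.009344j S between n1,n0
  Y(C1) = 0.000+0.02675j S between n0,n3
  Y(C2) = 0.000+0.01686j S between n3,n2
  Y(R2) = 0.4444+0.000j S between n3,n2
  Y(R3) = 0.001776+0.000j S between n1,n0
  I1: injects 0.482 A into n1 (from n0)
  Y(R4) = 0.6623+0.000j S between n0,n1
  I2: injects 0.468 A into n1 (from n0)
  Y(R5) = 0.01541+0.000j S between n1,n3
  Y(R6) = 0.06410+0.000j S between n2,n0
  Y(C3) = 0.000+0.07770j S between n0,n1
  Y(R7) = 0.03226+0.000j S between n2,n1
  Y(L2) = 0.000-0.01218j S between n0,n2
  Y(R8) = 0.4673+0.000j S between n0,n3
  Y(L3) = 0.000-0.5129j S between n0,n2
  I3: injects 0.0066 A into n3 (from n0)
  Y(R9) = 0.004132+0.000j S between n2,n1
  Y(L4) = 0.000-0.006655j S between n2,n1
  Y(R10) = 0.03509+0.000j S between n1,n0
  V1: constraint V(n3)−V(n0) = 25.1
Assemble and solve the 4×4 MNA system:
  V(n1)=2.404+0.2280j  V(n2)=10.52+10.70j  V(n3)=25.10+0.000j
  i(V1)=-19.26+3.843j

2.404+0.2280j V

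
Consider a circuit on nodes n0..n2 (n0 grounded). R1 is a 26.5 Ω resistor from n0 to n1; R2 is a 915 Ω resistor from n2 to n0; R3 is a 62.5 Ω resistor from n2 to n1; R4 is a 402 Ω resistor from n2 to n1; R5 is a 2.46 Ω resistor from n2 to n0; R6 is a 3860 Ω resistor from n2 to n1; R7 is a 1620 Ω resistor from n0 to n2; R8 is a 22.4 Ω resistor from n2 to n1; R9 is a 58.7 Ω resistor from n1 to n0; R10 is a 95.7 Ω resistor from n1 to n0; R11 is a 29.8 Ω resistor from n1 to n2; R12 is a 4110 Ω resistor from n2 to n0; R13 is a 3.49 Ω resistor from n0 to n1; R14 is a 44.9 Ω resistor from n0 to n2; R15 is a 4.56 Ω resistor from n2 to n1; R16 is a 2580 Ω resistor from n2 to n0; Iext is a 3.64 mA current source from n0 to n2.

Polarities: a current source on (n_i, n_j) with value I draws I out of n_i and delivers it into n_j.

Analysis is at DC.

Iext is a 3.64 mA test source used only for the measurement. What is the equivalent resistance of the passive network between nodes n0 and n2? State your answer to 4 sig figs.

Element admittances at DC:
  Y(R1) = 0.03774 S between n0,n1
  Y(R2) = 0.001093 S between n2,n0
  Y(R3) = 0.01600 S between n2,n1
  Y(R4) = 0.002488 S between n2,n1
  Y(R5) = 0.4065 S between n2,n0
  Y(R6) = 0.0002591 S between n2,n1
  Y(R7) = 0.0006173 S between n0,n2
  Y(R8) = 0.04464 S between n2,n1
  Y(R9) = 0.01704 S between n1,n0
  Y(R10) = 0.01045 S between n1,n0
  Y(R11) = 0.03356 S between n1,n2
  Y(R12) = 0.0002433 S between n2,n0
  Y(R13) = 0.2865 S between n0,n1
  Y(R14) = 0.02227 S between n0,n2
  Y(R15) = 0.2193 S between n2,n1
  Y(R16) = 0.0003876 S between n2,n0
  Iext: injects 0.00364 A into n2 (from n0)
Assemble and solve the 2×2 MNA system:
  V(n1)=0.002883  V(n2)=0.006091

R_eq = 1.673 Ω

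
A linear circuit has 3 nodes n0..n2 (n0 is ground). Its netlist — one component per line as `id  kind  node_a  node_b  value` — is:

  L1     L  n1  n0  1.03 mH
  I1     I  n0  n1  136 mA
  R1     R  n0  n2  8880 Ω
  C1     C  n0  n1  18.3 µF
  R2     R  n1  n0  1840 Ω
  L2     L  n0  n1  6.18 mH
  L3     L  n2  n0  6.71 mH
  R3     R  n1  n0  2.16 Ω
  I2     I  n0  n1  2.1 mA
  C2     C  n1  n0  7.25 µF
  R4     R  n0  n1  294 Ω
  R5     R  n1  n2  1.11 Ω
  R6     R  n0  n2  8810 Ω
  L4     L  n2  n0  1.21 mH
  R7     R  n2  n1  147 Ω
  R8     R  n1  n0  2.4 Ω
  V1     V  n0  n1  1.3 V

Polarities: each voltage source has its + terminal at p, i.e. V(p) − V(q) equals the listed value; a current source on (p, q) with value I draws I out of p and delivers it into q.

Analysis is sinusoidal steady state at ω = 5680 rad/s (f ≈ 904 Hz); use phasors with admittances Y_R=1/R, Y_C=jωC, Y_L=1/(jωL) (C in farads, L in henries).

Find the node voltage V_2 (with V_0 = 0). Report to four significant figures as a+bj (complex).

Element admittances at ω=5680 rad/s:
  Y(L1) = 0.000-0.1709j S between n1,n0
  I1: injects 0.136 A into n1 (from n0)
  Y(R1) = 0.0001126+0.000j S between n0,n2
  Y(C1) = 0.000+0.1039j S between n0,n1
  Y(R2) = 0.0005435+0.000j S between n1,n0
  Y(L2) = 0.000-0.02849j S between n0,n1
  Y(L3) = 0.000-0.02624j S between n2,n0
  Y(R3) = 0.4630+0.000j S between n1,n0
  I2: injects 0.0021 A into n1 (from n0)
  Y(C2) = 0.000+0.04118j S between n1,n0
  Y(R4) = 0.003401+0.000j S between n0,n1
  Y(R5) = 0.9009+0.000j S between n1,n2
  Y(R6) = 0.0001135+0.000j S between n0,n2
  Y(L4) = 0.000-0.1455j S between n2,n0
  Y(R7) = 0.006803+0.000j S between n2,n1
  Y(R8) = 0.4167+0.000j S between n1,n0
  V1: constraint V(n0)−V(n1) = 1.3
Assemble and solve the 3×3 MNA system:
  V(n1)=-1.300+0.000j  V(n2)=-1.255-0.2373j
  i(V1)=-1.328+0.2860j

-1.255-0.2373j V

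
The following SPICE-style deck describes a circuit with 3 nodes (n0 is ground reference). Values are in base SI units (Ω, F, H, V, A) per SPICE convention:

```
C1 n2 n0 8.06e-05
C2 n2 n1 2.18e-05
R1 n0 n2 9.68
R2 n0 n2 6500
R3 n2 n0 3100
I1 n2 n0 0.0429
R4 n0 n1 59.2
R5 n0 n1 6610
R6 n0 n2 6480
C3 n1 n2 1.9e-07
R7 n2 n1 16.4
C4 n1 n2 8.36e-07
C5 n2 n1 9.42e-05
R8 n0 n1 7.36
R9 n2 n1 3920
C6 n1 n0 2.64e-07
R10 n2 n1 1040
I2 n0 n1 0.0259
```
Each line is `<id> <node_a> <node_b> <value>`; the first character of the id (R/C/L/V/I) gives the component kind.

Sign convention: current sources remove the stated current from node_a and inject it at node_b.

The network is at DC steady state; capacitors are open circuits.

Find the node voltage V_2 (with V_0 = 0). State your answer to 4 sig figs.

-0.2390 V

Apply KCL at each of the 2 non-ground nodes and solve the resulting linear system.
Node n1: branches {C2, R4, R5, C3, R7, C4, C5, R8, R9, C6, R10, I2} → V_1 = 0.05130
Node n2: branches {C1, C2, R1, R2, R3, I1, R6, C3, R7, C4, C5, R9, R10} → V_2 = -0.2390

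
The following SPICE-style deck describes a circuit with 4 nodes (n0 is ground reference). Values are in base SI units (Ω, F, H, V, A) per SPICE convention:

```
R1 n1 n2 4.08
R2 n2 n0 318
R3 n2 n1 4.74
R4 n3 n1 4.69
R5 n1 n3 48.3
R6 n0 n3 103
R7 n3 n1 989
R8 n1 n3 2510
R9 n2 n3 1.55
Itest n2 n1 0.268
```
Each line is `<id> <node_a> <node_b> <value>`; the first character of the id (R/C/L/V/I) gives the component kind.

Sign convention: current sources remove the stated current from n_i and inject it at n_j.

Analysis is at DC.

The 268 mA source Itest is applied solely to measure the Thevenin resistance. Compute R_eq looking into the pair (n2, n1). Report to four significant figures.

R_eq = 1.591 Ω

MNA unknowns: 3 node voltages V₁..V_3
R1: Y=0.2451 on G[1,2]
R2: Y=0.003145 on G[2,0]
R3: Y=0.2110 on G[2,1]
R4: Y=0.2132 on G[3,1]
R5: Y=0.02070 on G[1,3]
R6: Y=0.009709 on G[0,3]
R7: Y=0.001011 on G[3,1]
R8: Y=0.0003984 on G[1,3]
R9: Y=0.6452 on G[2,3]
Itest: z[2]−=0.268, z[1]+=0.268
solve → V1=0.3405, V2=-0.08583, V3=0.02780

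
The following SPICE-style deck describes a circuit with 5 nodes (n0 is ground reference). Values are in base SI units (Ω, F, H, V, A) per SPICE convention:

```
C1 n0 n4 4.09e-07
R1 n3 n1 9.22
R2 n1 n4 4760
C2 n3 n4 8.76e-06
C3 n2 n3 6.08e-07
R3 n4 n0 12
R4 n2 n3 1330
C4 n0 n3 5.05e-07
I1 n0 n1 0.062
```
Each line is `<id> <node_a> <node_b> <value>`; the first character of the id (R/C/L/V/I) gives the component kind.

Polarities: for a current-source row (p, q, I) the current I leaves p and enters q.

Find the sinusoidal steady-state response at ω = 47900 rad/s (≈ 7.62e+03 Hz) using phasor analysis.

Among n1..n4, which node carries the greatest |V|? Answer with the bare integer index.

MNA unknowns: 4 node voltages V₁..V_4
C1: Y=0.000+0.01959j on G[0,4]
R1: Y=0.1085+0.000j on G[3,1]
R2: Y=0.0002101+0.000j on G[1,4]
C2: Y=0.000+0.4196j on G[3,4]
C3: Y=0.000+0.02912j on G[2,3]
R3: Y=0.08333+0.000j on G[4,0]
R4: Y=0.0007519+0.000j on G[2,3]
C4: Y=0.000+0.02419j on G[0,3]
I1: z[0]−=0.062, z[1]+=0.062
solve → V1=1.099-0.4083j, V2=0.5281-0.4085j, V3=0.5281-0.4085j, V4=0.5585-0.2846j

1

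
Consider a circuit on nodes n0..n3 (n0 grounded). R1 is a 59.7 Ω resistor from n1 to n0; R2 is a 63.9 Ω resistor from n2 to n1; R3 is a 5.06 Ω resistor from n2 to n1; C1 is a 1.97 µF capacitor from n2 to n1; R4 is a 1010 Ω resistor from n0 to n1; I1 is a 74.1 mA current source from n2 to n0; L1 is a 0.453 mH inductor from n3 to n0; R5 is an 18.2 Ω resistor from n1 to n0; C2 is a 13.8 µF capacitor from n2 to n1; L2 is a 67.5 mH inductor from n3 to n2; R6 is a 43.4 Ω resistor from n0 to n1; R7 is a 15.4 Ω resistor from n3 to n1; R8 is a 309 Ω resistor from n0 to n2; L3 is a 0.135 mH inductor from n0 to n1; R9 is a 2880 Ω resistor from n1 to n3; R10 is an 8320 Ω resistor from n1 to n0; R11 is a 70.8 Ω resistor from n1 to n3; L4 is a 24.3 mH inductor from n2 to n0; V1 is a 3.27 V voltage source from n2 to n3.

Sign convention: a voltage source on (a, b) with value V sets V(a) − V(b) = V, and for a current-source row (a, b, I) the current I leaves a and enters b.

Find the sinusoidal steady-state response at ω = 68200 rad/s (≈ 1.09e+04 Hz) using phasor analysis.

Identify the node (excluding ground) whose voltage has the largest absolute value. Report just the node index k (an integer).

3

MNA unknowns: 3 node voltages V₁..V_3 plus 1 source current (V1)
R1: Y=0.01675+0.000j on G[1,0]
R2: Y=0.01565+0.000j on G[2,1]
R3: Y=0.1976+0.000j on G[2,1]
C1: Y=0.000+0.1344j on G[2,1]
R4: Y=0.0009901+0.000j on G[0,1]
I1: z[2]−=0.0741, z[0]+=0.0741
L1: Y=0.000-0.03237j on G[3,0]
R5: Y=0.05495+0.000j on G[1,0]
C2: Y=0.000+0.9412j on G[2,1]
L2: Y=0.000-0.0002172j on G[3,2]
R6: Y=0.02304+0.000j on G[0,1]
R7: Y=0.06494+0.000j on G[3,1]
R8: Y=0.003236+0.000j on G[0,2]
L3: Y=0.000-0.1086j on G[0,1]
R9: Y=0.0003472+0.000j on G[1,3]
R10: Y=0.0001202+0.000j on G[1,0]
R11: Y=0.01412+0.000j on G[1,3]
L4: Y=0.000-0.0006034j on G[2,0]
V1: row V2−V3=3.27, i_V1 at 2,3
solve → V1=0.2808-0.6708j, V2=0.2490-0.8782j, V3=-3.021-0.8782j
aux → i_V1=-0.2906+0.08203j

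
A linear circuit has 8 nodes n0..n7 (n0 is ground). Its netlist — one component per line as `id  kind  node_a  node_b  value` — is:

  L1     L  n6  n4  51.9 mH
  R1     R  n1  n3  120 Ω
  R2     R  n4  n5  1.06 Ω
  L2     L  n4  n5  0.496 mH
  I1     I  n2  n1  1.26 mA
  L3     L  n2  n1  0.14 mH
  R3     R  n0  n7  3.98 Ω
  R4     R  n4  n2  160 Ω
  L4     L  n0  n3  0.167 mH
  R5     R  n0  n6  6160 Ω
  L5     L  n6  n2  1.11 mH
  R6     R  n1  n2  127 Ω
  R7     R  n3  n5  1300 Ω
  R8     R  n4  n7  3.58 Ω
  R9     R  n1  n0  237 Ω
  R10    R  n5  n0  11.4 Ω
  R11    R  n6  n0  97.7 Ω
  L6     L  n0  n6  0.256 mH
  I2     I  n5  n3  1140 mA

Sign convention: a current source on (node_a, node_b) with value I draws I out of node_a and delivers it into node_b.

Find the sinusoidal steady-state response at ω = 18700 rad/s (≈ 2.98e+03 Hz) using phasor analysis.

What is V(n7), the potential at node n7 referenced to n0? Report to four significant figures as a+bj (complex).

-2.516+0.005731j V

Apply KCL at each of the 7 non-ground nodes and solve the resulting linear system.
Node n1: branches {R1, I1, L3, R6, R9} → V_1 = -0.9782-0.2347j
Node n2: branches {I1, L3, R4, L5, R6} → V_2 = -0.8945-0.2741j
Node n3: branches {R1, L4, R7, I2} → V_3 = 0.1063+3.518j
Node n4: branches {L1, R2, L2, R4, R8} → V_4 = -4.778+0.01089j
Node n5: branches {R2, L2, R7, R10, I2} → V_5 = -5.466-0.05927j
Node n6: branches {L1, R5, L5, R11, L6} → V_6 = -0.1878-0.04356j
Node n7: branches {R3, R8} → V_7 = -2.516+0.005731j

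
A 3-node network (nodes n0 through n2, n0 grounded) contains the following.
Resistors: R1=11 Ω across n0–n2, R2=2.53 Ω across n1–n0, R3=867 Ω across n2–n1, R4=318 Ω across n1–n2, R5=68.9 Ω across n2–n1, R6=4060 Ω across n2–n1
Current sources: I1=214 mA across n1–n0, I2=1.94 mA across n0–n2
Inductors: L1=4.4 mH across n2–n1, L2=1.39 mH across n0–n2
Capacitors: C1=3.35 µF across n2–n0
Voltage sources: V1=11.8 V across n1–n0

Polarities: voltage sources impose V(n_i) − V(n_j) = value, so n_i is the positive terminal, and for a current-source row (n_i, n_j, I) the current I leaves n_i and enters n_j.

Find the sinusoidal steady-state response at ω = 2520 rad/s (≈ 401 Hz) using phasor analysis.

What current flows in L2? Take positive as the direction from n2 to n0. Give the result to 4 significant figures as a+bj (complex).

-0.06553-0.8077j A

Apply KCL at each of the 2 non-ground nodes and solve the resulting linear system.
Node n1: branches {R2, I1, R3, L1, R4, R5, R6, V1} → V_1 = 11.80+0.000j
Node n2: branches {R1, R3, L1, I2, R4, L2, R5, C1, R6} → V_2 = 2.829-0.2295j
Source currents: i(V1)=-5.070+0.8047j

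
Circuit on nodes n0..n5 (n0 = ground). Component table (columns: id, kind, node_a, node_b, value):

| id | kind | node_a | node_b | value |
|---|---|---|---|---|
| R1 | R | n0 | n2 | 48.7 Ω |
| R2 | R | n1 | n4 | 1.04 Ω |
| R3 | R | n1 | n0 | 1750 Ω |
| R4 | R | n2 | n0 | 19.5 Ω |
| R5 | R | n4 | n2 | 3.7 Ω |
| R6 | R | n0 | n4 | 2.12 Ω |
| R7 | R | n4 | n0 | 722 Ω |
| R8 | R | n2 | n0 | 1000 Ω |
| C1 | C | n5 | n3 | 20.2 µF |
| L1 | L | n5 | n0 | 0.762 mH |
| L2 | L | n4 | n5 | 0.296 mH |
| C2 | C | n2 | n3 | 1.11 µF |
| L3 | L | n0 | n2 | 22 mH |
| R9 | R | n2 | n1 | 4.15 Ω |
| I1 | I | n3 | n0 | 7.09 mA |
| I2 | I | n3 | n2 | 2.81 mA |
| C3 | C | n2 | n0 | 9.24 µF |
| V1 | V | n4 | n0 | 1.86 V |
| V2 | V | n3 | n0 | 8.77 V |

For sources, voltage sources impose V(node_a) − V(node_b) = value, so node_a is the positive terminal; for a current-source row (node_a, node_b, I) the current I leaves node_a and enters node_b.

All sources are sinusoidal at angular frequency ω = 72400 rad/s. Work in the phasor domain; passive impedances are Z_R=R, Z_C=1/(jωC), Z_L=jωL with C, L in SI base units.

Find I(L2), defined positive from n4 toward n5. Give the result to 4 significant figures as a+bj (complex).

0.000+0.3385j A

Apply KCL at each of the 5 non-ground nodes and solve the resulting linear system.
Node n1: branches {R2, R3, R9} → V_1 = 1.721-0.06358j
Node n2: branches {R1, R4, R5, R8, C2, L3, R9, I2, C3} → V_2 = 1.168-0.3174j
Node n3: branches {C1, C2, I1, I2, V2} → V_3 = 8.770+0.000j
Node n4: branches {R2, R5, R6, R7, L2, V1} → V_4 = 1.860+0.000j
Node n5: branches {C1, L1, L2} → V_5 = 9.114+0.000j
Source currents: i(V1)=-1.201-0.4854j, i(V2)=0.01561-0.1072j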